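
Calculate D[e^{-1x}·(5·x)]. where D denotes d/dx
5 \left(1 - x\right) e^{- x}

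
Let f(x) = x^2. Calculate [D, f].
2 x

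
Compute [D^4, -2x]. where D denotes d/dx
-8D^{3}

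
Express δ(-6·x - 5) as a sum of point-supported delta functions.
\frac{\delta(x + 5/6)}{6}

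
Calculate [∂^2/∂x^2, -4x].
-8\frac{d}{dx}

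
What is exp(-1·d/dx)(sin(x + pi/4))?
\sin{\left(x - 1 + \frac{\pi}{4} \right)}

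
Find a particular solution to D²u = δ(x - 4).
\frac{|x - 4|}{2}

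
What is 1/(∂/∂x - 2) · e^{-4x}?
- \frac{e^{- 4 x}}{6}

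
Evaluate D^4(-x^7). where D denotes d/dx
- 840 x^{3}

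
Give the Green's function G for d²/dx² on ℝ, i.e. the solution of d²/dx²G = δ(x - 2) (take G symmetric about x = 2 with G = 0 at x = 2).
\frac{|x - 2|}{2}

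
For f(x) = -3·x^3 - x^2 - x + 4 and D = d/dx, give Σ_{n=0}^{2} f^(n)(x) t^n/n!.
- t^{2} \left(9 x + 1\right) - t \left(9 x^{2} + 2 x + 1\right) - 3 x^{3} - x^{2} - x + 4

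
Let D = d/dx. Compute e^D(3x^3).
3 x^{3} + 9 x^{2} + 9 x + 3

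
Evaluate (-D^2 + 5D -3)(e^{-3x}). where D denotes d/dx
- 27 e^{- 3 x}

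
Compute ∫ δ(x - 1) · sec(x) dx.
\sec{\left(1 \right)}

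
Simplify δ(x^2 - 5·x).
\frac{\delta(x - 5) + \delta(x)}{5}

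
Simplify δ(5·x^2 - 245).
\frac{\delta(x - 7) + \delta(x + 7)}{70}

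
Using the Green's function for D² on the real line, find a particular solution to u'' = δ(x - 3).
\frac{|x - 3|}{2}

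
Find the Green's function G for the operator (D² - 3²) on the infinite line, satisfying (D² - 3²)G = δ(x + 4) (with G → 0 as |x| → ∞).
-\frac{e^{-3|x + 4|}}{6}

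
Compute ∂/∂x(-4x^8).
- 32 x^{7}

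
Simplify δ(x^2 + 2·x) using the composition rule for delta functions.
\frac{\delta(x + 2) + \delta(x)}{2}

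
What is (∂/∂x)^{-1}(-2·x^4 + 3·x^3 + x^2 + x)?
- \frac{2 x^{5}}{5} + \frac{3 x^{4}}{4} + \frac{x^{3}}{3} + \frac{x^{2}}{2}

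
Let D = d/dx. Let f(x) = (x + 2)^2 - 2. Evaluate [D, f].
2 x + 4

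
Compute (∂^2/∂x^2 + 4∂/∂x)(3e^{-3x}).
- 9 e^{- 3 x}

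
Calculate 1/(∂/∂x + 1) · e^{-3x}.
- \frac{e^{- 3 x}}{2}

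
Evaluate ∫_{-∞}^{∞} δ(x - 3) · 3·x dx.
9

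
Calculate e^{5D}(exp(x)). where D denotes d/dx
e^{x + 5}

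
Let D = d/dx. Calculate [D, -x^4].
- 4 x^{3}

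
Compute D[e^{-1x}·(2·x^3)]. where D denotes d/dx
2 x^{2} \left(3 - x\right) e^{- x}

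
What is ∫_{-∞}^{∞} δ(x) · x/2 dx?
0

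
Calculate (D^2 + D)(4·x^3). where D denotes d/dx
12 x \left(x + 2\right)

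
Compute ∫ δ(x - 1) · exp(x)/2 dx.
\frac{e}{2}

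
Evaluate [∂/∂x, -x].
-1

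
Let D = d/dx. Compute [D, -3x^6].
- 18 x^{5}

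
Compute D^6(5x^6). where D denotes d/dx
3600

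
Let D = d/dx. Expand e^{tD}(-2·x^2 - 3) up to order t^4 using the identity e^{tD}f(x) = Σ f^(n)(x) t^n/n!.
- 2 t^{2} - 4 t x - 2 x^{2} - 3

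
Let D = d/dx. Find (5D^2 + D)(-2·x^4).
8 x^{2} \left(- x - 15\right)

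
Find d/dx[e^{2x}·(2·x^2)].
4 x \left(x + 1\right) e^{2 x}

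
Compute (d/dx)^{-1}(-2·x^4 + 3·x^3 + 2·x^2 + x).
- \frac{2 x^{5}}{5} + \frac{3 x^{4}}{4} + \frac{2 x^{3}}{3} + \frac{x^{2}}{2}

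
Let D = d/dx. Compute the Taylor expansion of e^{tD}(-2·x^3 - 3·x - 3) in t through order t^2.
- 6 t^{2} x - 3 t \left(2 x^{2} + 1\right) - 2 x^{3} - 3 x - 3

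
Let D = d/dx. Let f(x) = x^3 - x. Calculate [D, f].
3 x^{2} - 1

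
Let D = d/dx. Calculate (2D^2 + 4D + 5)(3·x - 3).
15 x - 3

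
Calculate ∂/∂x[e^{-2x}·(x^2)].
2 x \left(1 - x\right) e^{- 2 x}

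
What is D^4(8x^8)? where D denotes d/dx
13440 x^{4}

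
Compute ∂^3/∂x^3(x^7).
210 x^{4}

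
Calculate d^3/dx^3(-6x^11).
- 5940 x^{8}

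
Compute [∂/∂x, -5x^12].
- 60 x^{11}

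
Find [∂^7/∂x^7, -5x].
-35\frac{d^{6}}{dx^{6}}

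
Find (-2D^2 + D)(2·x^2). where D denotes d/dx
4 x - 8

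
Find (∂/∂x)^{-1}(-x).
- \frac{x^{2}}{2}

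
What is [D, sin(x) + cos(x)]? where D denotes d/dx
- \sin{\left(x \right)} + \cos{\left(x \right)}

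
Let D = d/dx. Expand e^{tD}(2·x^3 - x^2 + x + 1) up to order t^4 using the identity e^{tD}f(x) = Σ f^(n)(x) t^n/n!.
2 t^{3} + t^{2} \left(6 x - 1\right) + t \left(6 x^{2} - 2 x + 1\right) + 2 x^{3} - x^{2} + x + 1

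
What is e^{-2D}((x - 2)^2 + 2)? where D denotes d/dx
x^{2} - 8 x + 18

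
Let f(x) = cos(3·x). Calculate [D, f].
- 3 \sin{\left(3 x \right)}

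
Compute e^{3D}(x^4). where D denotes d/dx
x^{4} + 12 x^{3} + 54 x^{2} + 108 x + 81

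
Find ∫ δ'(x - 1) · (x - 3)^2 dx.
4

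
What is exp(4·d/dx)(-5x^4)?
- 5 x^{4} - 80 x^{3} - 480 x^{2} - 1280 x - 1280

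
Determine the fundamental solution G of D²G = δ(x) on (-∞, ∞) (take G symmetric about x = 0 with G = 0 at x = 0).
\frac{|x|}{2}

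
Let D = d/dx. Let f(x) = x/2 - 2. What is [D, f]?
\frac{1}{2}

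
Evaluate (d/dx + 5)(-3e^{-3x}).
- 6 e^{- 3 x}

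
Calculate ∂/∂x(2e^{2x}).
4 e^{2 x}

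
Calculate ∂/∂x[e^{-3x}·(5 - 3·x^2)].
3 \left(3 x^{2} - 2 x - 5\right) e^{- 3 x}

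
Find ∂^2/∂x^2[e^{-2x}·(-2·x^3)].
4 x \left(- 2 x^{2} + 6 x - 3\right) e^{- 2 x}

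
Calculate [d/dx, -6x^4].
- 24 x^{3}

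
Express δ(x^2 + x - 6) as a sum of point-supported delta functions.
\frac{\delta(x - 2) + \delta(x + 3)}{5}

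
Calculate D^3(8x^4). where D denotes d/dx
192 x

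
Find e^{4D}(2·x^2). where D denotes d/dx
2 x^{2} + 16 x + 32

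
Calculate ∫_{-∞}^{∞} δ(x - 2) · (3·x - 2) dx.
4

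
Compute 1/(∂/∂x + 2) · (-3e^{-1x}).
- 3 e^{- x}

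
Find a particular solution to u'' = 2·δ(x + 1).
|x + 1|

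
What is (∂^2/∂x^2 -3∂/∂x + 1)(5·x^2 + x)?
5 x^{2} - 29 x + 7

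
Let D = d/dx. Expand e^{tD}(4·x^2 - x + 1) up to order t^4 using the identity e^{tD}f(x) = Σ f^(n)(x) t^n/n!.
4 t^{2} + t \left(8 x - 1\right) + 4 x^{2} - x + 1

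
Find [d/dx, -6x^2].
- 12 x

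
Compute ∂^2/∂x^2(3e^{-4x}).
48 e^{- 4 x}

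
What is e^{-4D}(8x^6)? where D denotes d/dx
8 x^{6} - 192 x^{5} + 1920 x^{4} - 10240 x^{3} + 30720 x^{2} - 49152 x + 32768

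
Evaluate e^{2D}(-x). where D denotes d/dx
- x - 2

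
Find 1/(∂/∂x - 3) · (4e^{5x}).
2 e^{5 x}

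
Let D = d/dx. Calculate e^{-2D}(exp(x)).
e^{x - 2}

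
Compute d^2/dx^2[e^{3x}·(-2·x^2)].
\left(- 18 x^{2} - 24 x - 4\right) e^{3 x}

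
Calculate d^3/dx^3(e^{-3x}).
- 27 e^{- 3 x}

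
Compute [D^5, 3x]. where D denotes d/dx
15D^{4}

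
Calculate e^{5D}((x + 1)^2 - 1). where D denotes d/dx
x^{2} + 12 x + 35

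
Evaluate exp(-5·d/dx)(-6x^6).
- 6 x^{6} + 180 x^{5} - 2250 x^{4} + 15000 x^{3} - 56250 x^{2} + 112500 x - 93750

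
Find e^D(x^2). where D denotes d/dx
x^{2} + 2 x + 1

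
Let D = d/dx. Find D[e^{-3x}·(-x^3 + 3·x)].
3 \left(x^{3} - x^{2} - 3 x + 1\right) e^{- 3 x}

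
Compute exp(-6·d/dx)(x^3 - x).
x^{3} - 18 x^{2} + 107 x - 210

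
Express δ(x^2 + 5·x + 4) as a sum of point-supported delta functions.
\frac{\delta(x + 4) + \delta(x + 1)}{3}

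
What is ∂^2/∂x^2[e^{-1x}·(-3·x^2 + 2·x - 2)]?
\left(- 3 x^{2} + 14 x - 12\right) e^{- x}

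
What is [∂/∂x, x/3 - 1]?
\frac{1}{3}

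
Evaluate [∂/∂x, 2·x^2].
4 x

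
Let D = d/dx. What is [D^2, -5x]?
-10D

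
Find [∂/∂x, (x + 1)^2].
2 x + 2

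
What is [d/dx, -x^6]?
- 6 x^{5}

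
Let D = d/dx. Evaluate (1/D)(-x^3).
- \frac{x^{4}}{4}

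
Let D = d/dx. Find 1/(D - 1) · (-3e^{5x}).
- \frac{3 e^{5 x}}{4}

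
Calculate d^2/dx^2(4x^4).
48 x^{2}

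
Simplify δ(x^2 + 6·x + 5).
\frac{\delta(x + 1) + \delta(x + 5)}{4}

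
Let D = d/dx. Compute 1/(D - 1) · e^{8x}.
\frac{e^{8 x}}{7}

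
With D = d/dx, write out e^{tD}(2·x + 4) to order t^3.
2 t + 2 x + 4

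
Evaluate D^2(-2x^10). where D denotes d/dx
- 180 x^{8}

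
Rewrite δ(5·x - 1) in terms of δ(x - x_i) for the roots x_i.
\frac{\delta(x - 1/5)}{5}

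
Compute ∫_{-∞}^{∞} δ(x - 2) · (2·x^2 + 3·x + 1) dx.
15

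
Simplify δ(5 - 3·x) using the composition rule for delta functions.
\frac{\delta(x - 5/3)}{3}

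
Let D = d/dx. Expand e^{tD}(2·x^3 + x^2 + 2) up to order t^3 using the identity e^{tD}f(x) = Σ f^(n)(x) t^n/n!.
2 t^{3} + t^{2} \left(6 x + 1\right) + 2 t x \left(3 x + 1\right) + 2 x^{3} + x^{2} + 2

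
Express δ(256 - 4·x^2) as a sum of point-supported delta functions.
\frac{\delta(x - 8) + \delta(x + 8)}{64}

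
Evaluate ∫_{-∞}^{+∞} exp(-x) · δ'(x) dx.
1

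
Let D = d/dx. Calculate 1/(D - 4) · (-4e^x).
\frac{4 e^{x}}{3}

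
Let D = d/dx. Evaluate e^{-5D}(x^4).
x^{4} - 20 x^{3} + 150 x^{2} - 500 x + 625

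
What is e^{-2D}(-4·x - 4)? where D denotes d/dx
4 - 4 x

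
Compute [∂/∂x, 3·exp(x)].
3 e^{x}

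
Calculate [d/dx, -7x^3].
- 21 x^{2}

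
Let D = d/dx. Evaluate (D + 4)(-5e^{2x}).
- 30 e^{2 x}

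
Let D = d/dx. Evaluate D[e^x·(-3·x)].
3 \left(- x - 1\right) e^{x}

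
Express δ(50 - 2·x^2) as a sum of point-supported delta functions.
\frac{\delta(x - 5) + \delta(x + 5)}{20}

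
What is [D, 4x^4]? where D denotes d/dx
16 x^{3}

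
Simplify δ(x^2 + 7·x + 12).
\frac{\delta(x + 3) + \delta(x + 4)}{1}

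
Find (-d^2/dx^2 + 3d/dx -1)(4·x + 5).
7 - 4 x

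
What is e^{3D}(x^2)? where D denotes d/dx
x^{2} + 6 x + 9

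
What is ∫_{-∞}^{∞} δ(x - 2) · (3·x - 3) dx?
3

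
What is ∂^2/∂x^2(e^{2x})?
4 e^{2 x}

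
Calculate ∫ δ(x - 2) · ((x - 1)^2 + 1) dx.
2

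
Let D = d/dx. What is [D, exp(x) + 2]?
e^{x}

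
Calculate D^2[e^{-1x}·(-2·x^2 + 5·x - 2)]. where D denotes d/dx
\left(- 2 x^{2} + 13 x - 16\right) e^{- x}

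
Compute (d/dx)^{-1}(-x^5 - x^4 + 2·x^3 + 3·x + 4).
- \frac{x^{6}}{6} - \frac{x^{5}}{5} + \frac{x^{4}}{2} + \frac{3 x^{2}}{2} + 4 x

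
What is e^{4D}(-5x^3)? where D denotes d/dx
- 5 x^{3} - 60 x^{2} - 240 x - 320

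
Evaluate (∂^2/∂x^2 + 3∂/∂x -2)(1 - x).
2 x - 5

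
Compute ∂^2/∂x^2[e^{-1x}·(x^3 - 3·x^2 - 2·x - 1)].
\left(x^{3} - 9 x^{2} + 16 x - 3\right) e^{- x}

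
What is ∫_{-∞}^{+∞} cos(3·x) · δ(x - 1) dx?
\cos{\left(3 \right)}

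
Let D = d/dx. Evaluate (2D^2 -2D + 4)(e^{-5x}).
64 e^{- 5 x}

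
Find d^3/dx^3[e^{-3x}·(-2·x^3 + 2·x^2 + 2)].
6 \left(9 x^{3} - 36 x^{2} + 36 x - 17\right) e^{- 3 x}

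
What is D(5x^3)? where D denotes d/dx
15 x^{2}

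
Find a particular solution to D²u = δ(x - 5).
\frac{|x - 5|}{2}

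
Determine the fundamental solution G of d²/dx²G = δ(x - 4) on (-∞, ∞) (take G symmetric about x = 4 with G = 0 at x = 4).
\frac{|x - 4|}{2}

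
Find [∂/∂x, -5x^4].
- 20 x^{3}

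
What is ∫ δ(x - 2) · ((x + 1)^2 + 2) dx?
11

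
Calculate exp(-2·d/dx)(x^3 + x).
x^{3} - 6 x^{2} + 13 x - 10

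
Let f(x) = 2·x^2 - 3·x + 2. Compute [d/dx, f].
4 x - 3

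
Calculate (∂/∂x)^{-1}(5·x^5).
\frac{5 x^{6}}{6}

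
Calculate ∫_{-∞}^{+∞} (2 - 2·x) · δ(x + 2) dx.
6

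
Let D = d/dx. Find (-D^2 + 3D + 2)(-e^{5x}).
8 e^{5 x}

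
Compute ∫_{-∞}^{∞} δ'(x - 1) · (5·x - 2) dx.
-5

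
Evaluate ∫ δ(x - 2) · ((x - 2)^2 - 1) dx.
-1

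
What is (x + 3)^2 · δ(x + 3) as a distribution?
0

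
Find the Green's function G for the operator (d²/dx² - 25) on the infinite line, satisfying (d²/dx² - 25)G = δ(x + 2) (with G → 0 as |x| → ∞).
-\frac{e^{-5|x + 2|}}{10}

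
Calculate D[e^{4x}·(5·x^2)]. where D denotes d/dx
10 x \left(2 x + 1\right) e^{4 x}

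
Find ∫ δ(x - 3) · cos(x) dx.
\cos{\left(3 \right)}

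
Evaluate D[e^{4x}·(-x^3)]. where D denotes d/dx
x^{2} \left(- 4 x - 3\right) e^{4 x}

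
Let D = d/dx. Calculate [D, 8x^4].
32 x^{3}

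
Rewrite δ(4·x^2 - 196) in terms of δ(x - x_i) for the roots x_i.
\frac{\delta(x - 7) + \delta(x + 7)}{56}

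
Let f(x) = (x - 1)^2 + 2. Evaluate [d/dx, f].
2 x - 2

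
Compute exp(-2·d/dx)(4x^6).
4 x^{6} - 48 x^{5} + 240 x^{4} - 640 x^{3} + 960 x^{2} - 768 x + 256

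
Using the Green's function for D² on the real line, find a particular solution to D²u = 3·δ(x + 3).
\frac{3|x + 3|}{2}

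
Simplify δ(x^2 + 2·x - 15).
\frac{\delta(x + 5) + \delta(x - 3)}{8}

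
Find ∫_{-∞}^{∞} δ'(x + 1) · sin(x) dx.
- \cos{\left(1 \right)}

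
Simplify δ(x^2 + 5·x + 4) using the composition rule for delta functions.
\frac{\delta(x + 4) + \delta(x + 1)}{3}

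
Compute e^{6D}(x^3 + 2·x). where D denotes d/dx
x^{3} + 18 x^{2} + 110 x + 228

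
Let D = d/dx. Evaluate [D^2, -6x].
-12D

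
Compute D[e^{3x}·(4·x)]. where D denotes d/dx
\left(12 x + 4\right) e^{3 x}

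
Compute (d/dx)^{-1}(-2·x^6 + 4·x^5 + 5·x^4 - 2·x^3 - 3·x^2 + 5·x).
- \frac{2 x^{7}}{7} + \frac{2 x^{6}}{3} + x^{5} - \frac{x^{4}}{2} - x^{3} + \frac{5 x^{2}}{2}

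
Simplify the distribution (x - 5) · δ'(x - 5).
-\delta(x - 5)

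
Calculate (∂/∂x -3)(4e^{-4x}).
- 28 e^{- 4 x}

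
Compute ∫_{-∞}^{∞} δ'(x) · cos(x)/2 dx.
0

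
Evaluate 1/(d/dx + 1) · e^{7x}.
\frac{e^{7 x}}{8}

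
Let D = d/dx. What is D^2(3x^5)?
60 x^{3}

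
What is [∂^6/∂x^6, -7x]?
-42\frac{d^{5}}{dx^{5}}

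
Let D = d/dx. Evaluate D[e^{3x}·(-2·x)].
\left(- 6 x - 2\right) e^{3 x}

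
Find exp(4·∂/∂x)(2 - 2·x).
- 2 x - 6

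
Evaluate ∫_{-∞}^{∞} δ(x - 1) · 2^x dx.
2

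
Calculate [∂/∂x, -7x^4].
- 28 x^{3}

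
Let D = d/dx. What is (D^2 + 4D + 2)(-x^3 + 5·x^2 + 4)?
- 2 x^{3} - 2 x^{2} + 34 x + 18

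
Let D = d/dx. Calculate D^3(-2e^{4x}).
- 128 e^{4 x}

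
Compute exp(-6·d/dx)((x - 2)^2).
x^{2} - 16 x + 64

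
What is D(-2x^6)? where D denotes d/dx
- 12 x^{5}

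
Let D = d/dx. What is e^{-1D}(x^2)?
x^{2} - 2 x + 1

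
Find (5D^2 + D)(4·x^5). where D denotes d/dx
20 x^{3} \left(x + 20\right)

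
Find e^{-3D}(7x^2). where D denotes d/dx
7 x^{2} - 42 x + 63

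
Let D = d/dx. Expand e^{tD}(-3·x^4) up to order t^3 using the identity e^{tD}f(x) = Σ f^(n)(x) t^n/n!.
3 x \left(- 4 t^{3} - 6 t^{2} x - 4 t x^{2} - x^{3}\right)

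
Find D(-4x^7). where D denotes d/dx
- 28 x^{6}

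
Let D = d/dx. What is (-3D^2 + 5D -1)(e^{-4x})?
- 69 e^{- 4 x}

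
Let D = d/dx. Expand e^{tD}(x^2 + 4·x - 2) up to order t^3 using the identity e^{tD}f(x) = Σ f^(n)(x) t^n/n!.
t^{2} + 2 t \left(x + 2\right) + x^{2} + 4 x - 2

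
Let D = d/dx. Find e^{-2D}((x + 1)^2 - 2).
x^{2} - 2 x - 1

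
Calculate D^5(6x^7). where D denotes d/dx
15120 x^{2}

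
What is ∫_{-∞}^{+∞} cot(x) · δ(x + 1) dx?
- \cot{\left(1 \right)}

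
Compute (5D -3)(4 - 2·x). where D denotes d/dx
6 x - 22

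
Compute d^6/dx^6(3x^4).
0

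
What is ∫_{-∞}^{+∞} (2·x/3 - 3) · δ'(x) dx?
- \frac{2}{3}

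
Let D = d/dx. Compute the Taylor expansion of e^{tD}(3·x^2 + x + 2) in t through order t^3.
3 t^{2} + t \left(6 x + 1\right) + 3 x^{2} + x + 2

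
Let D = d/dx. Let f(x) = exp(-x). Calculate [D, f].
- e^{- x}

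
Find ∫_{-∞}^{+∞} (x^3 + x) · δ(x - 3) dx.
30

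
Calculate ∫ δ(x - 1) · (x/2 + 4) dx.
\frac{9}{2}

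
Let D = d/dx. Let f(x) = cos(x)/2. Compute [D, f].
- \frac{\sin{\left(x \right)}}{2}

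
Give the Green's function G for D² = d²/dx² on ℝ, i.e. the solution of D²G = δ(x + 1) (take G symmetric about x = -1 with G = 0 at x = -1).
\frac{|x + 1|}{2}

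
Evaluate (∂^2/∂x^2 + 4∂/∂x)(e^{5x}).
45 e^{5 x}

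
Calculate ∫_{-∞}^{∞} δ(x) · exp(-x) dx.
1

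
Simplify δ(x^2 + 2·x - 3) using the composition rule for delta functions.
\frac{\delta(x + 3) + \delta(x - 1)}{4}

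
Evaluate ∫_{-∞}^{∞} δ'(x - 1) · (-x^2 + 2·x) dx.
0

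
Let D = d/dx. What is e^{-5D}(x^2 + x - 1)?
x^{2} - 9 x + 19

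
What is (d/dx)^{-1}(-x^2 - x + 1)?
- \frac{x^{3}}{3} - \frac{x^{2}}{2} + x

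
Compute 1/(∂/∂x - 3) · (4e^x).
- 2 e^{x}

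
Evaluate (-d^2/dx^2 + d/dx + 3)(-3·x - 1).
- 9 x - 6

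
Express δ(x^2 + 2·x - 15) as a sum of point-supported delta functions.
\frac{\delta(x + 5) + \delta(x - 3)}{8}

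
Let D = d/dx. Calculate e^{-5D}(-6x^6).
- 6 x^{6} + 180 x^{5} - 2250 x^{4} + 15000 x^{3} - 56250 x^{2} + 112500 x - 93750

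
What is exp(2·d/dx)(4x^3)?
4 x^{3} + 24 x^{2} + 48 x + 32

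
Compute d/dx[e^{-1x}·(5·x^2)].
5 x \left(2 - x\right) e^{- x}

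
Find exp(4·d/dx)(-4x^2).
- 4 x^{2} - 32 x - 64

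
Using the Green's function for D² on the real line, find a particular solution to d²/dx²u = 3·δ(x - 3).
\frac{3|x - 3|}{2}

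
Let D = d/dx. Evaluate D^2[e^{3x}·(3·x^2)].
\left(27 x^{2} + 36 x + 6\right) e^{3 x}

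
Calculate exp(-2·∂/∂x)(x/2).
\frac{x}{2} - 1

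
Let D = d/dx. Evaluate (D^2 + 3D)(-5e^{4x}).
- 140 e^{4 x}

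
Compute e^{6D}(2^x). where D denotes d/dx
2^{x + 6}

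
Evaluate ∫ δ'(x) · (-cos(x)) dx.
0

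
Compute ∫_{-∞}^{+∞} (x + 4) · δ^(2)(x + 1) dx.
0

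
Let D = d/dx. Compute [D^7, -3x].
-21D^{6}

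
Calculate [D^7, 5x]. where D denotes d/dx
35D^{6}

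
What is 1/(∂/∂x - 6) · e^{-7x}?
- \frac{e^{- 7 x}}{13}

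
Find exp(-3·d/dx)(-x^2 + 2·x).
- x^{2} + 8 x - 15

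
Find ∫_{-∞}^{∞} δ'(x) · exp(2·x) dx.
-2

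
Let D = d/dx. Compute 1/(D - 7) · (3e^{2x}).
- \frac{3 e^{2 x}}{5}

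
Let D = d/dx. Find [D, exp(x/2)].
\frac{e^{\frac{x}{2}}}{2}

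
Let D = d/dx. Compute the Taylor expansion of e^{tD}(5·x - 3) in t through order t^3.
5 t + 5 x - 3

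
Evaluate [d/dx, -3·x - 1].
-3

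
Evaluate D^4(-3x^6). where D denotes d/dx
- 1080 x^{2}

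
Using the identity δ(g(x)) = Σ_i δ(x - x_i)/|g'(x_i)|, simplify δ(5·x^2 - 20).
\frac{\delta(x - 2) + \delta(x + 2)}{20}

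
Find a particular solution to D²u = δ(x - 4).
\frac{|x - 4|}{2}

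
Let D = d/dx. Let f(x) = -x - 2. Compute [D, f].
-1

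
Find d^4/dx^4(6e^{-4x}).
1536 e^{- 4 x}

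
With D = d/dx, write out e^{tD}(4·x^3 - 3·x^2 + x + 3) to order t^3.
4 t^{3} + t^{2} \left(12 x - 3\right) + t \left(12 x^{2} - 6 x + 1\right) + 4 x^{3} - 3 x^{2} + x + 3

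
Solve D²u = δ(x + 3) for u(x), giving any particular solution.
\frac{|x + 3|}{2}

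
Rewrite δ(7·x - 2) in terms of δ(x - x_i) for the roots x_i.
\frac{\delta(x - 2/7)}{7}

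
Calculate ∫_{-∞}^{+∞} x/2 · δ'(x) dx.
- \frac{1}{2}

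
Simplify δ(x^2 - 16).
\frac{\delta(x - 4) + \delta(x + 4)}{8}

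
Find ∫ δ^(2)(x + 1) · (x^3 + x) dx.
-6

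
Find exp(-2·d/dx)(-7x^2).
- 7 x^{2} + 28 x - 28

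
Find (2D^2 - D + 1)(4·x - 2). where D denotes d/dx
4 x - 6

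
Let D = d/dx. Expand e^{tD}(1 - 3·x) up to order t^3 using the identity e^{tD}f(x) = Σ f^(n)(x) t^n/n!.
- 3 t - 3 x + 1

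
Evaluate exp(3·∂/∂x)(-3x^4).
- 3 x^{4} - 36 x^{3} - 162 x^{2} - 324 x - 243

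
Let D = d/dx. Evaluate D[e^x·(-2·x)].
2 \left(- x - 1\right) e^{x}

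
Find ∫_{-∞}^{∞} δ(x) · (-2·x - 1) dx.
-1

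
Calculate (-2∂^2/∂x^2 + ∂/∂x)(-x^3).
3 x \left(4 - x\right)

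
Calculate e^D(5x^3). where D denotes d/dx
5 x^{3} + 15 x^{2} + 15 x + 5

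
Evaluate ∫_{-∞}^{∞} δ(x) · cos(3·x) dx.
1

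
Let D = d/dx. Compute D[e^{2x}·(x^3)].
x^{2} \left(2 x + 3\right) e^{2 x}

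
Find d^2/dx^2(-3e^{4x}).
- 48 e^{4 x}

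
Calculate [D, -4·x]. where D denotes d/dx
-4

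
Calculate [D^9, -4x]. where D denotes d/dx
-36D^{8}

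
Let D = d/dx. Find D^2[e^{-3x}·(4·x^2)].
4 \left(9 x^{2} - 12 x + 2\right) e^{- 3 x}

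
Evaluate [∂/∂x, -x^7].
- 7 x^{6}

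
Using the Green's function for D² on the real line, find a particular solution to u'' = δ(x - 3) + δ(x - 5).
\frac{|x - 3|}{2} + \frac{|x - 5|}{2}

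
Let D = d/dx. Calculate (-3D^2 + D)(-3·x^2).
18 - 6 x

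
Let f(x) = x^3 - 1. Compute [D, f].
3 x^{2}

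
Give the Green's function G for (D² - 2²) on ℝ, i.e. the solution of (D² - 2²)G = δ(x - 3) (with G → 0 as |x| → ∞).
-\frac{e^{-2|x - 3|}}{4}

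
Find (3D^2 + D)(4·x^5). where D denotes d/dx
20 x^{3} \left(x + 12\right)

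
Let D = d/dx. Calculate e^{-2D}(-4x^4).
- 4 x^{4} + 32 x^{3} - 96 x^{2} + 128 x - 64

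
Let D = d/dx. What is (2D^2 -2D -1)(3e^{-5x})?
177 e^{- 5 x}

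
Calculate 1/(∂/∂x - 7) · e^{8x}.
e^{8 x}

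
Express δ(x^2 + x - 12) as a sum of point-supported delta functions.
\frac{\delta(x + 4) + \delta(x - 3)}{7}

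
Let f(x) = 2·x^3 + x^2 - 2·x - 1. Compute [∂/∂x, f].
6 x^{2} + 2 x - 2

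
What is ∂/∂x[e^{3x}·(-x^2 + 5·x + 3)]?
\left(- 3 x^{2} + 13 x + 14\right) e^{3 x}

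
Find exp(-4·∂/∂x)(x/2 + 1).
\frac{x}{2} - 1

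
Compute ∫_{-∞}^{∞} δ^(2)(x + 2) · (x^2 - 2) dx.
2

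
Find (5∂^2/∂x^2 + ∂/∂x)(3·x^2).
6 x + 30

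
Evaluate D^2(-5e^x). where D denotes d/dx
- 5 e^{x}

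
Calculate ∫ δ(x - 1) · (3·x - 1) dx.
2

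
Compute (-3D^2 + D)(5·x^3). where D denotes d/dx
15 x \left(x - 6\right)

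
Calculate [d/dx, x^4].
4 x^{3}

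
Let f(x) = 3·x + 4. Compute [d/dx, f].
3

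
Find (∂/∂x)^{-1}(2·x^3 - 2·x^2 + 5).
\frac{x^{4}}{2} - \frac{2 x^{3}}{3} + 5 x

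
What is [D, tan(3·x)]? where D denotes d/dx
\frac{3}{\cos^{2}{\left(3 x \right)}}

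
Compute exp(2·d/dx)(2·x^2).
2 x^{2} + 8 x + 8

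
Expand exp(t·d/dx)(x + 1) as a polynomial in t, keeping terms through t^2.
t + x + 1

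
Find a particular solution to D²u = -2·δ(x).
-|x|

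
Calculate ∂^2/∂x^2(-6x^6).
- 180 x^{4}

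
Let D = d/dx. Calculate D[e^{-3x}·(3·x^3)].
9 x^{2} \left(1 - x\right) e^{- 3 x}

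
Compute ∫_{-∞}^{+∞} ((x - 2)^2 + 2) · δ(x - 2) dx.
2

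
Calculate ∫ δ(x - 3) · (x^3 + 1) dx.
28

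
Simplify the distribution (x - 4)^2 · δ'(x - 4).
0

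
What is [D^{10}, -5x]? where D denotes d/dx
-50D^{9}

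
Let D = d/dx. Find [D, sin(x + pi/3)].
\cos{\left(x + \frac{\pi}{3} \right)}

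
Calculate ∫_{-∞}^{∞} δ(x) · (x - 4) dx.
-4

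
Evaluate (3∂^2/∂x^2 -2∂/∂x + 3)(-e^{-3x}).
- 36 e^{- 3 x}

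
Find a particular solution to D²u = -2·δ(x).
-|x|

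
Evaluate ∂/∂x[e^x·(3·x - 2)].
\left(3 x + 1\right) e^{x}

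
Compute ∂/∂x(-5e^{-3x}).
15 e^{- 3 x}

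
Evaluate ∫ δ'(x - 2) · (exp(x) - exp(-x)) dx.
- 2 \cosh{\left(2 \right)}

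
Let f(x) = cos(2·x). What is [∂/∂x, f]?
- 2 \sin{\left(2 x \right)}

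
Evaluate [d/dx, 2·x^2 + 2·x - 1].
4 x + 2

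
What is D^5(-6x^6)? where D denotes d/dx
- 4320 x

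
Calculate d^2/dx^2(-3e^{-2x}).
- 12 e^{- 2 x}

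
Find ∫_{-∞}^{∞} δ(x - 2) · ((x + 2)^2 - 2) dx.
14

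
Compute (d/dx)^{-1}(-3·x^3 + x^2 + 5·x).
- \frac{3 x^{4}}{4} + \frac{x^{3}}{3} + \frac{5 x^{2}}{2}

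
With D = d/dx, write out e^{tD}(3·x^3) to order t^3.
3 t^{3} + 9 t^{2} x + 9 t x^{2} + 3 x^{3}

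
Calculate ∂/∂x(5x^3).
15 x^{2}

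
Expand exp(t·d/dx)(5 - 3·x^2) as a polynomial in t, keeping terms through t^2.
- 3 t^{2} - 6 t x - 3 x^{2} + 5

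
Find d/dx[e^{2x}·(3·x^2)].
6 x \left(x + 1\right) e^{2 x}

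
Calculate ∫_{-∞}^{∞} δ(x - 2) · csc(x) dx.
\csc{\left(2 \right)}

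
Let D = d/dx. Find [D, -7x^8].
- 56 x^{7}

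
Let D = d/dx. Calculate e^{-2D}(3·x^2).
3 x^{2} - 12 x + 12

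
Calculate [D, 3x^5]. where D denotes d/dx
15 x^{4}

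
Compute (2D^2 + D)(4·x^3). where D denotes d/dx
12 x \left(x + 4\right)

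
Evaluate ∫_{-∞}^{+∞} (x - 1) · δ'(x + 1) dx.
-1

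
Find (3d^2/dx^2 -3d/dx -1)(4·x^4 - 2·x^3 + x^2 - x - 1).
- 4 x^{4} - 46 x^{3} + 161 x^{2} - 41 x + 10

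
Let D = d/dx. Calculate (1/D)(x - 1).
\frac{x^{2}}{2} - x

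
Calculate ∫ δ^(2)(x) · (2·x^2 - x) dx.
4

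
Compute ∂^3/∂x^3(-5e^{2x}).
- 40 e^{2 x}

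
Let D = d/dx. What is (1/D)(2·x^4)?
\frac{2 x^{5}}{5}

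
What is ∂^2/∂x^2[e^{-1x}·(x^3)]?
x \left(x^{2} - 6 x + 6\right) e^{- x}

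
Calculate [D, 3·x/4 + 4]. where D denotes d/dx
\frac{3}{4}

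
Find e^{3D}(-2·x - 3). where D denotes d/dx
- 2 x - 9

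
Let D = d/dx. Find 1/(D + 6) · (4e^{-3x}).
\frac{4 e^{- 3 x}}{3}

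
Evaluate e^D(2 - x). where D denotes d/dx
1 - x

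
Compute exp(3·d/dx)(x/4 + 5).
\frac{x}{4} + \frac{23}{4}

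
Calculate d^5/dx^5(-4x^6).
- 2880 x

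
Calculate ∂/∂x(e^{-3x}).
- 3 e^{- 3 x}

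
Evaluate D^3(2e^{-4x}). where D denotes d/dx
- 128 e^{- 4 x}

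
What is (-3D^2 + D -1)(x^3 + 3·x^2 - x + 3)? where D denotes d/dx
- x^{3} - 11 x - 22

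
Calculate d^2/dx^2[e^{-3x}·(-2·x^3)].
6 x \left(- 3 x^{2} + 6 x - 2\right) e^{- 3 x}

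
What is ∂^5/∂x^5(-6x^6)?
- 4320 x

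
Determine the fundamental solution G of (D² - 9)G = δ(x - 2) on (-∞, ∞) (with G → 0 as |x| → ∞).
-\frac{e^{-3|x - 2|}}{6}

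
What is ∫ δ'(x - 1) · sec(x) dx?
- \tan{\left(1 \right)} \sec{\left(1 \right)}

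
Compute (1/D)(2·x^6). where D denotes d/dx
\frac{2 x^{7}}{7}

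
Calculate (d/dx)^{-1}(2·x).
x^{2}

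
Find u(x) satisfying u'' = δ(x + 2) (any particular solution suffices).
\frac{|x + 2|}{2}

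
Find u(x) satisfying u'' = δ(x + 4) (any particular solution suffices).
\frac{|x + 4|}{2}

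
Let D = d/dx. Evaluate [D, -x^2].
- 2 x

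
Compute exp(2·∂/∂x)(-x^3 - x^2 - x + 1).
- x^{3} - 7 x^{2} - 17 x - 13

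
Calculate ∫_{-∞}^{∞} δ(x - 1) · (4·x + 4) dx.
8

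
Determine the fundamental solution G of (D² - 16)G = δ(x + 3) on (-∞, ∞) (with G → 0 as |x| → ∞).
-\frac{e^{-4|x + 3|}}{8}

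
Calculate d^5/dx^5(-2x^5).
-240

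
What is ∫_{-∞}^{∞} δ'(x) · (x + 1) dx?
-1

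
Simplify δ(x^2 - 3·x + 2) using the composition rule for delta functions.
\frac{\delta(x - 1) + \delta(x - 2)}{1}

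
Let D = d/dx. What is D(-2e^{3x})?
- 6 e^{3 x}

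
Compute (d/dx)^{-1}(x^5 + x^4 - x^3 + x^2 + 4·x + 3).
\frac{x^{6}}{6} + \frac{x^{5}}{5} - \frac{x^{4}}{4} + \frac{x^{3}}{3} + 2 x^{2} + 3 x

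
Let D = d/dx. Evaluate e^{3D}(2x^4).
2 x^{4} + 24 x^{3} + 108 x^{2} + 216 x + 162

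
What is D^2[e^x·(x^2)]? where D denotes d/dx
\left(x^{2} + 4 x + 2\right) e^{x}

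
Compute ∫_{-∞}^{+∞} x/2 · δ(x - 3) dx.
\frac{3}{2}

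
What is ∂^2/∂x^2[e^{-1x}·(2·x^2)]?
2 \left(x^{2} - 4 x + 2\right) e^{- x}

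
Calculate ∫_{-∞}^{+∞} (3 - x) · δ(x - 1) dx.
2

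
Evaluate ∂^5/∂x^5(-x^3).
0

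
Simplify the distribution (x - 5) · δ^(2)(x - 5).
-2\delta'(x - 5)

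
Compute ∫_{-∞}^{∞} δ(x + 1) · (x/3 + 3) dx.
\frac{8}{3}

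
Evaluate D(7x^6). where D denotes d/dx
42 x^{5}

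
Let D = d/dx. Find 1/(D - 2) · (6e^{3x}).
6 e^{3 x}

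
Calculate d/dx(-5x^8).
- 40 x^{7}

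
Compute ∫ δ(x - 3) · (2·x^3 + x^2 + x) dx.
66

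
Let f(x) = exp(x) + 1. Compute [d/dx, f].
e^{x}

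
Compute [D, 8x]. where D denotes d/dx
8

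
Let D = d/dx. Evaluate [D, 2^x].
2^{x} \log{\left(2 \right)}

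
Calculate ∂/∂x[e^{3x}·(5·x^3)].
15 x^{2} \left(x + 1\right) e^{3 x}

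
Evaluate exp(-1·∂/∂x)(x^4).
x^{4} - 4 x^{3} + 6 x^{2} - 4 x + 1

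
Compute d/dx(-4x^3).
- 12 x^{2}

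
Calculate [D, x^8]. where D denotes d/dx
8 x^{7}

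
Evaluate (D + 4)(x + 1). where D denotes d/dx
4 x + 5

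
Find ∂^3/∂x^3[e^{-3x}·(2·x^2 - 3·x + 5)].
9 \left(- 6 x^{2} + 21 x - 28\right) e^{- 3 x}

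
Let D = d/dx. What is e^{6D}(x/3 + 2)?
\frac{x}{3} + 4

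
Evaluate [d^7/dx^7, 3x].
21\frac{d^{6}}{dx^{6}}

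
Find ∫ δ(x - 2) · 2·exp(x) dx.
2 e^{2}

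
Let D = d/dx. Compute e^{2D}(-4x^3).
- 4 x^{3} - 24 x^{2} - 48 x - 32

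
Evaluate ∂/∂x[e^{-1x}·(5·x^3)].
5 x^{2} \left(3 - x\right) e^{- x}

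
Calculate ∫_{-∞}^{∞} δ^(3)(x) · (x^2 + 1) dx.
0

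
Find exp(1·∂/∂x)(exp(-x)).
e^{- x - 1}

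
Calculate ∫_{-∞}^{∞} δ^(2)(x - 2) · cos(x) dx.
- \cos{\left(2 \right)}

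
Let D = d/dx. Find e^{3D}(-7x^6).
- 7 x^{6} - 126 x^{5} - 945 x^{4} - 3780 x^{3} - 8505 x^{2} - 10206 x - 5103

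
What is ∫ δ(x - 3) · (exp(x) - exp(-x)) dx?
2 \sinh{\left(3 \right)}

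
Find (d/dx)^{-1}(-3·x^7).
- \frac{3 x^{8}}{8}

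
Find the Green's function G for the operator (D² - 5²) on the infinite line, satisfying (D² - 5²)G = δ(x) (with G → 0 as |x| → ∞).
-\frac{e^{-5|x|}}{10}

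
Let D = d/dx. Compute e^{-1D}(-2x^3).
- 2 x^{3} + 6 x^{2} - 6 x + 2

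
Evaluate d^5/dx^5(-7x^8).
- 47040 x^{3}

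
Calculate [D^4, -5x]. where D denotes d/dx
-20D^{3}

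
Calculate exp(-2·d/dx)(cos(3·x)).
\cos{\left(3 x - 6 \right)}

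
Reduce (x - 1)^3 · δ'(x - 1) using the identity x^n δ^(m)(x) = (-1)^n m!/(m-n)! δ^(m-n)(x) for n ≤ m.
0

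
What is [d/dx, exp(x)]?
e^{x}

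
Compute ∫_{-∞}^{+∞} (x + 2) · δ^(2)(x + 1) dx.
0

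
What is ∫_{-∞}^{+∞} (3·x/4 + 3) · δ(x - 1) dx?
\frac{15}{4}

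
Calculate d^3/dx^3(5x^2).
0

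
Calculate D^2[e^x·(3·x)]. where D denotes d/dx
3 \left(x + 2\right) e^{x}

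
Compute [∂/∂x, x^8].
8 x^{7}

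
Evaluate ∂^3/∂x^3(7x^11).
6930 x^{8}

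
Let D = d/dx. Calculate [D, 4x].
4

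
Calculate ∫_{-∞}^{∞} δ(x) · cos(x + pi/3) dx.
\frac{1}{2}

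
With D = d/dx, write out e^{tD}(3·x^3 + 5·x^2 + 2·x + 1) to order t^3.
3 t^{3} + t^{2} \left(9 x + 5\right) + t \left(9 x^{2} + 10 x + 2\right) + 3 x^{3} + 5 x^{2} + 2 x + 1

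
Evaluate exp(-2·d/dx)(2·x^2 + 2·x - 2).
2 x^{2} - 6 x + 2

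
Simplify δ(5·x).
\frac{\delta(x)}{5}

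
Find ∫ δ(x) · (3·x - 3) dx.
-3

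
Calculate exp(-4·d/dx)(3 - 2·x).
11 - 2 x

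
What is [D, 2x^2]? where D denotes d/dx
4 x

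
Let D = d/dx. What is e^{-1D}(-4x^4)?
- 4 x^{4} + 16 x^{3} - 24 x^{2} + 16 x - 4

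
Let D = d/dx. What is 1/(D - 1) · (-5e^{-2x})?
\frac{5 e^{- 2 x}}{3}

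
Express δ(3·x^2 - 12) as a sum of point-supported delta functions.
\frac{\delta(x - 2) + \delta(x + 2)}{12}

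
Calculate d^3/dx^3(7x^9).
3528 x^{6}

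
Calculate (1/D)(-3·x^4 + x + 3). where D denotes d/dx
- \frac{3 x^{5}}{5} + \frac{x^{2}}{2} + 3 x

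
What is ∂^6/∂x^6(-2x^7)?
- 10080 x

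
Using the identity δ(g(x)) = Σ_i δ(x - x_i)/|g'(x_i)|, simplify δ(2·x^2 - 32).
\frac{\delta(x - 4) + \delta(x + 4)}{16}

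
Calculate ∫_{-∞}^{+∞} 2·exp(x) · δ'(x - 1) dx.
- 2 e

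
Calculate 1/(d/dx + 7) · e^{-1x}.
\frac{e^{- x}}{6}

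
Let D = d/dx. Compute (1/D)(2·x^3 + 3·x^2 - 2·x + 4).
\frac{x^{4}}{2} + x^{3} - x^{2} + 4 x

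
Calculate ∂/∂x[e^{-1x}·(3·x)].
3 \left(1 - x\right) e^{- x}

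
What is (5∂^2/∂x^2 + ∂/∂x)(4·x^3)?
12 x \left(x + 10\right)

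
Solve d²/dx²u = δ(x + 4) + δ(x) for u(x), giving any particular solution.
\frac{|x + 4|}{2} + \frac{|x|}{2}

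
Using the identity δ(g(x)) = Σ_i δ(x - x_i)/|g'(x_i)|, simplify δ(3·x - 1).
\frac{\delta(x - 1/3)}{3}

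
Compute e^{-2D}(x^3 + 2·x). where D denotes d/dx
x^{3} - 6 x^{2} + 14 x - 12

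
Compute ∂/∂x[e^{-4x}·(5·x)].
5 \left(1 - 4 x\right) e^{- 4 x}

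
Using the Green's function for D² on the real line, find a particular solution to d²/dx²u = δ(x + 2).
\frac{|x + 2|}{2}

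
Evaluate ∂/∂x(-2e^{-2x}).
4 e^{- 2 x}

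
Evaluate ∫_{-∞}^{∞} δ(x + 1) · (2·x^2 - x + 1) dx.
4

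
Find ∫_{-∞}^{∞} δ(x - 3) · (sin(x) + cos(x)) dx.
\cos{\left(3 \right)} + \sin{\left(3 \right)}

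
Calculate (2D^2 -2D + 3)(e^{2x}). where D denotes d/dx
7 e^{2 x}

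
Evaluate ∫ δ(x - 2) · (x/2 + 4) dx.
5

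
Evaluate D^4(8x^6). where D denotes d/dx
2880 x^{2}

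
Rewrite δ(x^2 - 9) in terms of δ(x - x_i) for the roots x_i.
\frac{\delta(x - 3) + \delta(x + 3)}{6}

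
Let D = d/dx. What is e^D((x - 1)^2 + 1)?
x^{2} + 1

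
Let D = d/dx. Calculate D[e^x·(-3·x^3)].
3 x^{2} \left(- x - 3\right) e^{x}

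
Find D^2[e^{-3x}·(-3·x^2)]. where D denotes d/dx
3 \left(- 9 x^{2} + 12 x - 2\right) e^{- 3 x}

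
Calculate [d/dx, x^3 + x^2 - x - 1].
3 x^{2} + 2 x - 1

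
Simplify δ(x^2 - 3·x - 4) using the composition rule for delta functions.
\frac{\delta(x + 1) + \delta(x - 4)}{5}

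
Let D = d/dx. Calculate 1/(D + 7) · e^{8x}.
\frac{e^{8 x}}{15}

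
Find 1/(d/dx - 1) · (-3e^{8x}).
- \frac{3 e^{8 x}}{7}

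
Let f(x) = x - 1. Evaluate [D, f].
1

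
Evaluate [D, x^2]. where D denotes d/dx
2 x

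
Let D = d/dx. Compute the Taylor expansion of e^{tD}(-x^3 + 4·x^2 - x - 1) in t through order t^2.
- t^{2} \left(3 x - 4\right) - t \left(3 x^{2} - 8 x + 1\right) - x^{3} + 4 x^{2} - x - 1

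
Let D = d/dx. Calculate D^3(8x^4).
192 x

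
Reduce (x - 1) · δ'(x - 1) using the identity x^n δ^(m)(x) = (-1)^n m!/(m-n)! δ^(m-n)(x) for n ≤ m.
-\delta(x - 1)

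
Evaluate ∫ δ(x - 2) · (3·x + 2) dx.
8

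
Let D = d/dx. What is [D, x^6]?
6 x^{5}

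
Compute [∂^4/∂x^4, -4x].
-16\frac{d^{3}}{dx^{3}}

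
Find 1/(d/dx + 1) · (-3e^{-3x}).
\frac{3 e^{- 3 x}}{2}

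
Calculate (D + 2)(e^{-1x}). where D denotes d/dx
e^{- x}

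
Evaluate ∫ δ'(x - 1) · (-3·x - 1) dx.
3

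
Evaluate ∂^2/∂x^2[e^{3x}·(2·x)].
\left(18 x + 12\right) e^{3 x}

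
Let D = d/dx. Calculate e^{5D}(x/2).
\frac{x}{2} + \frac{5}{2}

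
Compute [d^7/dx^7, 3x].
21\frac{d^{6}}{dx^{6}}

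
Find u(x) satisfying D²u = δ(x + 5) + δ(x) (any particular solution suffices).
\frac{|x + 5|}{2} + \frac{|x|}{2}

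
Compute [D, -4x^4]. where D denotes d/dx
- 16 x^{3}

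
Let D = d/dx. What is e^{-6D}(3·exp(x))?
3 e^{x - 6}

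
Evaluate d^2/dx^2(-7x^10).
- 630 x^{8}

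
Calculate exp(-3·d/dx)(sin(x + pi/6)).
\sin{\left(x - 3 + \frac{\pi}{6} \right)}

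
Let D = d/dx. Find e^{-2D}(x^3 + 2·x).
x^{3} - 6 x^{2} + 14 x - 12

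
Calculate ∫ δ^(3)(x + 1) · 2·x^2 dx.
0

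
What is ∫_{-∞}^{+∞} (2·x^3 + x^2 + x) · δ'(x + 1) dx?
-5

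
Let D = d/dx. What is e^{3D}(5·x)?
5 x + 15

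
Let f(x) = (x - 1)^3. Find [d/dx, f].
3 \left(x - 1\right)^{2}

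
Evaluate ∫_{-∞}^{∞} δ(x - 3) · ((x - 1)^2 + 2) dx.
6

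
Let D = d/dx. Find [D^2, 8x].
16D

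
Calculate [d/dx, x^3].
3 x^{2}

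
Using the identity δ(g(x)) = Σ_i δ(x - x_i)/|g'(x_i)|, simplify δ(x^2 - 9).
\frac{\delta(x - 3) + \delta(x + 3)}{6}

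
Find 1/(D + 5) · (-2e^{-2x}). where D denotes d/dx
- \frac{2 e^{- 2 x}}{3}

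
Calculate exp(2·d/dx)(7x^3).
7 x^{3} + 42 x^{2} + 84 x + 56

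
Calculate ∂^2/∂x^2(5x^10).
450 x^{8}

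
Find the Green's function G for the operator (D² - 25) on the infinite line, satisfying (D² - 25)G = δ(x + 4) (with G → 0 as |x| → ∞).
-\frac{e^{-5|x + 4|}}{10}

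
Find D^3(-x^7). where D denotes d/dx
- 210 x^{4}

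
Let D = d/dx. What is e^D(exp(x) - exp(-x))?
2 \sinh{\left(x + 1 \right)}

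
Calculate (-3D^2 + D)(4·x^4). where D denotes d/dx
16 x^{2} \left(x - 9\right)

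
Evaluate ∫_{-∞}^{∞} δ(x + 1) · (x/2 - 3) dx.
- \frac{7}{2}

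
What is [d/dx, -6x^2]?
- 12 x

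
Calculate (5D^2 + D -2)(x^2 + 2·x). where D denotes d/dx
- 2 x^{2} - 2 x + 12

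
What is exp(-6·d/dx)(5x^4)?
5 x^{4} - 120 x^{3} + 1080 x^{2} - 4320 x + 6480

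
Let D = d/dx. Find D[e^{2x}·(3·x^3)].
x^{2} \left(6 x + 9\right) e^{2 x}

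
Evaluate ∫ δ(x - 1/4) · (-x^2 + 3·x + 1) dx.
\frac{27}{16}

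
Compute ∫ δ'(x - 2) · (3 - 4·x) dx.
4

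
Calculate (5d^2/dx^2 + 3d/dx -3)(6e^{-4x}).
390 e^{- 4 x}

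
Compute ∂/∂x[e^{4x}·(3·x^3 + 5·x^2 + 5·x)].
\left(12 x^{3} + 29 x^{2} + 30 x + 5\right) e^{4 x}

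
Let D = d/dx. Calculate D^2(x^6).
30 x^{4}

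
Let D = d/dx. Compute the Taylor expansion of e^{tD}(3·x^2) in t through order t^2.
3 t^{2} + 6 t x + 3 x^{2}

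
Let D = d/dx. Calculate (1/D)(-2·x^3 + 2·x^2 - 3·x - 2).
- \frac{x^{4}}{2} + \frac{2 x^{3}}{3} - \frac{3 x^{2}}{2} - 2 x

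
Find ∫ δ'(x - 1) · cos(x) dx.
\sin{\left(1 \right)}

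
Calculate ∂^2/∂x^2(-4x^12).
- 528 x^{10}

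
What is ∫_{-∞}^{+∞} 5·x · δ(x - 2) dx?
10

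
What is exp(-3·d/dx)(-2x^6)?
- 2 x^{6} + 36 x^{5} - 270 x^{4} + 1080 x^{3} - 2430 x^{2} + 2916 x - 1458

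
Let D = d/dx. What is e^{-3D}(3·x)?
3 x - 9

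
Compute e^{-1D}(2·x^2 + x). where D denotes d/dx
2 x^{2} - 3 x + 1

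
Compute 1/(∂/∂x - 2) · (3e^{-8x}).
- \frac{3 e^{- 8 x}}{10}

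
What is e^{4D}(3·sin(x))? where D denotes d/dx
3 \sin{\left(x + 4 \right)}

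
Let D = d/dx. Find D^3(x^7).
210 x^{4}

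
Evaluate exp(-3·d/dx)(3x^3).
3 x^{3} - 27 x^{2} + 81 x - 81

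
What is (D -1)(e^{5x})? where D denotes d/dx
4 e^{5 x}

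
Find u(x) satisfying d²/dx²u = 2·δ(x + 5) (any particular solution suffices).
|x + 5|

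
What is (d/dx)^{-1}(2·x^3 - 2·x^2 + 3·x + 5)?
\frac{x^{4}}{2} - \frac{2 x^{3}}{3} + \frac{3 x^{2}}{2} + 5 x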